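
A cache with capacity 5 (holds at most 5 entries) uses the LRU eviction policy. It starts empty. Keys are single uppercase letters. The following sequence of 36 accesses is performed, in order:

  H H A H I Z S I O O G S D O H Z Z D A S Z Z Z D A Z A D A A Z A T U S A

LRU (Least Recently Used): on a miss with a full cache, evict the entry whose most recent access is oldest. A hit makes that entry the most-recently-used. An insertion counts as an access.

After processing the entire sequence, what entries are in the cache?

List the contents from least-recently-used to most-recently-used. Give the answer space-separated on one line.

Answer: Z T U S A

Derivation:
LRU simulation (capacity=5):
  1. access H: MISS. Cache (LRU->MRU): [H]
  2. access H: HIT. Cache (LRU->MRU): [H]
  3. access A: MISS. Cache (LRU->MRU): [H A]
  4. access H: HIT. Cache (LRU->MRU): [A H]
  5. access I: MISS. Cache (LRU->MRU): [A H I]
  6. access Z: MISS. Cache (LRU->MRU): [A H I Z]
  7. access S: MISS. Cache (LRU->MRU): [A H I Z S]
  8. access I: HIT. Cache (LRU->MRU): [A H Z S I]
  9. access O: MISS, evict A. Cache (LRU->MRU): [H Z S I O]
  10. access O: HIT. Cache (LRU->MRU): [H Z S I O]
  11. access G: MISS, evict H. Cache (LRU->MRU): [Z S I O G]
  12. access S: HIT. Cache (LRU->MRU): [Z I O G S]
  13. access D: MISS, evict Z. Cache (LRU->MRU): [I O G S D]
  14. access O: HIT. Cache (LRU->MRU): [I G S D O]
  15. access H: MISS, evict I. Cache (LRU->MRU): [G S D O H]
  16. access Z: MISS, evict G. Cache (LRU->MRU): [S D O H Z]
  17. access Z: HIT. Cache (LRU->MRU): [S D O H Z]
  18. access D: HIT. Cache (LRU->MRU): [S O H Z D]
  19. access A: MISS, evict S. Cache (LRU->MRU): [O H Z D A]
  20. access S: MISS, evict O. Cache (LRU->MRU): [H Z D A S]
  21. access Z: HIT. Cache (LRU->MRU): [H D A S Z]
  22. access Z: HIT. Cache (LRU->MRU): [H D A S Z]
  23. access Z: HIT. Cache (LRU->MRU): [H D A S Z]
  24. access D: HIT. Cache (LRU->MRU): [H A S Z D]
  25. access A: HIT. Cache (LRU->MRU): [H S Z D A]
  26. access Z: HIT. Cache (LRU->MRU): [H S D A Z]
  27. access A: HIT. Cache (LRU->MRU): [H S D Z A]
  28. access D: HIT. Cache (LRU->MRU): [H S Z A D]
  29. access A: HIT. Cache (LRU->MRU): [H S Z D A]
  30. access A: HIT. Cache (LRU->MRU): [H S Z D A]
  31. access Z: HIT. Cache (LRU->MRU): [H S D A Z]
  32. access A: HIT. Cache (LRU->MRU): [H S D Z A]
  33. access T: MISS, evict H. Cache (LRU->MRU): [S D Z A T]
  34. access U: MISS, evict S. Cache (LRU->MRU): [D Z A T U]
  35. access S: MISS, evict D. Cache (LRU->MRU): [Z A T U S]
  36. access A: HIT. Cache (LRU->MRU): [Z T U S A]
Total: 21 hits, 15 misses, 10 evictions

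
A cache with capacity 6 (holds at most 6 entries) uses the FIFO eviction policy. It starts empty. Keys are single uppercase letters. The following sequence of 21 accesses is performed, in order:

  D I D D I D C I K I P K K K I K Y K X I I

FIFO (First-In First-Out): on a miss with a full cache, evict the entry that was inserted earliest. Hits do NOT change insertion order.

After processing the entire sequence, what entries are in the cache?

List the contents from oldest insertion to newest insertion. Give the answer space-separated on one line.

Answer: I C K P Y X

Derivation:
FIFO simulation (capacity=6):
  1. access D: MISS. Cache (old->new): [D]
  2. access I: MISS. Cache (old->new): [D I]
  3. access D: HIT. Cache (old->new): [D I]
  4. access D: HIT. Cache (old->new): [D I]
  5. access I: HIT. Cache (old->new): [D I]
  6. access D: HIT. Cache (old->new): [D I]
  7. access C: MISS. Cache (old->new): [D I C]
  8. access I: HIT. Cache (old->new): [D I C]
  9. access K: MISS. Cache (old->new): [D I C K]
  10. access I: HIT. Cache (old->new): [D I C K]
  11. access P: MISS. Cache (old->new): [D I C K P]
  12. access K: HIT. Cache (old->new): [D I C K P]
  13. access K: HIT. Cache (old->new): [D I C K P]
  14. access K: HIT. Cache (old->new): [D I C K P]
  15. access I: HIT. Cache (old->new): [D I C K P]
  16. access K: HIT. Cache (old->new): [D I C K P]
  17. access Y: MISS. Cache (old->new): [D I C K P Y]
  18. access K: HIT. Cache (old->new): [D I C K P Y]
  19. access X: MISS, evict D. Cache (old->new): [I C K P Y X]
  20. access I: HIT. Cache (old->new): [I C K P Y X]
  21. access I: HIT. Cache (old->new): [I C K P Y X]
Total: 14 hits, 7 misses, 1 evictions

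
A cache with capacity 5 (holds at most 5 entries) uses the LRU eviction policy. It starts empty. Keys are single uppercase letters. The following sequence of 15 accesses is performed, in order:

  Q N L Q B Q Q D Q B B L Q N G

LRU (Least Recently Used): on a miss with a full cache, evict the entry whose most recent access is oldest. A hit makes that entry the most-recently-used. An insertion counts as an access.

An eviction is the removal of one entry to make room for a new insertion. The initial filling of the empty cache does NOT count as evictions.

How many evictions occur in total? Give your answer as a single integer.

Answer: 1

Derivation:
LRU simulation (capacity=5):
  1. access Q: MISS. Cache (LRU->MRU): [Q]
  2. access N: MISS. Cache (LRU->MRU): [Q N]
  3. access L: MISS. Cache (LRU->MRU): [Q N L]
  4. access Q: HIT. Cache (LRU->MRU): [N L Q]
  5. access B: MISS. Cache (LRU->MRU): [N L Q B]
  6. access Q: HIT. Cache (LRU->MRU): [N L B Q]
  7. access Q: HIT. Cache (LRU->MRU): [N L B Q]
  8. access D: MISS. Cache (LRU->MRU): [N L B Q D]
  9. access Q: HIT. Cache (LRU->MRU): [N L B D Q]
  10. access B: HIT. Cache (LRU->MRU): [N L D Q B]
  11. access B: HIT. Cache (LRU->MRU): [N L D Q B]
  12. access L: HIT. Cache (LRU->MRU): [N D Q B L]
  13. access Q: HIT. Cache (LRU->MRU): [N D B L Q]
  14. access N: HIT. Cache (LRU->MRU): [D B L Q N]
  15. access G: MISS, evict D. Cache (LRU->MRU): [B L Q N G]
Total: 9 hits, 6 misses, 1 evictions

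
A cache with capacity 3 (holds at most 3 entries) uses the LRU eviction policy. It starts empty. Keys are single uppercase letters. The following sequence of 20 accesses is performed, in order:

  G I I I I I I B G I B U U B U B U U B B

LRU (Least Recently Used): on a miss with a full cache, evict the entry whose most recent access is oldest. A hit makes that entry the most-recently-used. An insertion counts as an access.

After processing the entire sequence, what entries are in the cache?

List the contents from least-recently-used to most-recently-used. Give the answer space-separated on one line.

LRU simulation (capacity=3):
  1. access G: MISS. Cache (LRU->MRU): [G]
  2. access I: MISS. Cache (LRU->MRU): [G I]
  3. access I: HIT. Cache (LRU->MRU): [G I]
  4. access I: HIT. Cache (LRU->MRU): [G I]
  5. access I: HIT. Cache (LRU->MRU): [G I]
  6. access I: HIT. Cache (LRU->MRU): [G I]
  7. access I: HIT. Cache (LRU->MRU): [G I]
  8. access B: MISS. Cache (LRU->MRU): [G I B]
  9. access G: HIT. Cache (LRU->MRU): [I B G]
  10. access I: HIT. Cache (LRU->MRU): [B G I]
  11. access B: HIT. Cache (LRU->MRU): [G I B]
  12. access U: MISS, evict G. Cache (LRU->MRU): [I B U]
  13. access U: HIT. Cache (LRU->MRU): [I B U]
  14. access B: HIT. Cache (LRU->MRU): [I U B]
  15. access U: HIT. Cache (LRU->MRU): [I B U]
  16. access B: HIT. Cache (LRU->MRU): [I U B]
  17. access U: HIT. Cache (LRU->MRU): [I B U]
  18. access U: HIT. Cache (LRU->MRU): [I B U]
  19. access B: HIT. Cache (LRU->MRU): [I U B]
  20. access B: HIT. Cache (LRU->MRU): [I U B]
Total: 16 hits, 4 misses, 1 evictions

Answer: I U B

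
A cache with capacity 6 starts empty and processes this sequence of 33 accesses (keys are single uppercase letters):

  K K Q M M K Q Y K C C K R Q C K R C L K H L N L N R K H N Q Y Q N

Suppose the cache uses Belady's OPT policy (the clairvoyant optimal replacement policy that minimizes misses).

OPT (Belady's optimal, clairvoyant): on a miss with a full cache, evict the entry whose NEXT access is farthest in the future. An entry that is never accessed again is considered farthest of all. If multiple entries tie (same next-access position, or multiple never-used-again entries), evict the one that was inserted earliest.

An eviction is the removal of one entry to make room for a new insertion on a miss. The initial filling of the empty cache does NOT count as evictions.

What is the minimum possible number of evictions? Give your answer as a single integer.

OPT (Belady) simulation (capacity=6):
  1. access K: MISS. Cache: [K]
  2. access K: HIT. Next use of K: step 6. Cache: [K]
  3. access Q: MISS. Cache: [K Q]
  4. access M: MISS. Cache: [K Q M]
  5. access M: HIT. Next use of M: never. Cache: [K Q M]
  6. access K: HIT. Next use of K: step 9. Cache: [K Q M]
  7. access Q: HIT. Next use of Q: step 14. Cache: [K Q M]
  8. access Y: MISS. Cache: [K Q M Y]
  9. access K: HIT. Next use of K: step 12. Cache: [K Q M Y]
  10. access C: MISS. Cache: [K Q M Y C]
  11. access C: HIT. Next use of C: step 15. Cache: [K Q M Y C]
  12. access K: HIT. Next use of K: step 16. Cache: [K Q M Y C]
  13. access R: MISS. Cache: [K Q M Y C R]
  14. access Q: HIT. Next use of Q: step 30. Cache: [K Q M Y C R]
  15. access C: HIT. Next use of C: step 18. Cache: [K Q M Y C R]
  16. access K: HIT. Next use of K: step 20. Cache: [K Q M Y C R]
  17. access R: HIT. Next use of R: step 26. Cache: [K Q M Y C R]
  18. access C: HIT. Next use of C: never. Cache: [K Q M Y C R]
  19. access L: MISS, evict M (next use: never). Cache: [K Q Y C R L]
  20. access K: HIT. Next use of K: step 27. Cache: [K Q Y C R L]
  21. access H: MISS, evict C (next use: never). Cache: [K Q Y R L H]
  22. access L: HIT. Next use of L: step 24. Cache: [K Q Y R L H]
  23. access N: MISS, evict Y (next use: step 31). Cache: [K Q R L H N]
  24. access L: HIT. Next use of L: never. Cache: [K Q R L H N]
  25. access N: HIT. Next use of N: step 29. Cache: [K Q R L H N]
  26. access R: HIT. Next use of R: never. Cache: [K Q R L H N]
  27. access K: HIT. Next use of K: never. Cache: [K Q R L H N]
  28. access H: HIT. Next use of H: never. Cache: [K Q R L H N]
  29. access N: HIT. Next use of N: step 33. Cache: [K Q R L H N]
  30. access Q: HIT. Next use of Q: step 32. Cache: [K Q R L H N]
  31. access Y: MISS, evict K (next use: never). Cache: [Q R L H N Y]
  32. access Q: HIT. Next use of Q: never. Cache: [Q R L H N Y]
  33. access N: HIT. Next use of N: never. Cache: [Q R L H N Y]
Total: 23 hits, 10 misses, 4 evictions

Answer: 4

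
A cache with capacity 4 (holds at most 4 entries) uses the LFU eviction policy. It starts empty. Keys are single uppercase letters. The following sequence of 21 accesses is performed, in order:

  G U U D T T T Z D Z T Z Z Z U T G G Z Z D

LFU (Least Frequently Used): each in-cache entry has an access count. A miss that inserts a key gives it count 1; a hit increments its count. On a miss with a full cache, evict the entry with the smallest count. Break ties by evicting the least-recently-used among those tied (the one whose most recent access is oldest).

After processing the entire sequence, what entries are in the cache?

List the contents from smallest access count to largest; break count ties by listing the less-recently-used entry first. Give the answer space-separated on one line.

LFU simulation (capacity=4):
  1. access G: MISS. Cache: [G(c=1)]
  2. access U: MISS. Cache: [G(c=1) U(c=1)]
  3. access U: HIT, count now 2. Cache: [G(c=1) U(c=2)]
  4. access D: MISS. Cache: [G(c=1) D(c=1) U(c=2)]
  5. access T: MISS. Cache: [G(c=1) D(c=1) T(c=1) U(c=2)]
  6. access T: HIT, count now 2. Cache: [G(c=1) D(c=1) U(c=2) T(c=2)]
  7. access T: HIT, count now 3. Cache: [G(c=1) D(c=1) U(c=2) T(c=3)]
  8. access Z: MISS, evict G(c=1). Cache: [D(c=1) Z(c=1) U(c=2) T(c=3)]
  9. access D: HIT, count now 2. Cache: [Z(c=1) U(c=2) D(c=2) T(c=3)]
  10. access Z: HIT, count now 2. Cache: [U(c=2) D(c=2) Z(c=2) T(c=3)]
  11. access T: HIT, count now 4. Cache: [U(c=2) D(c=2) Z(c=2) T(c=4)]
  12. access Z: HIT, count now 3. Cache: [U(c=2) D(c=2) Z(c=3) T(c=4)]
  13. access Z: HIT, count now 4. Cache: [U(c=2) D(c=2) T(c=4) Z(c=4)]
  14. access Z: HIT, count now 5. Cache: [U(c=2) D(c=2) T(c=4) Z(c=5)]
  15. access U: HIT, count now 3. Cache: [D(c=2) U(c=3) T(c=4) Z(c=5)]
  16. access T: HIT, count now 5. Cache: [D(c=2) U(c=3) Z(c=5) T(c=5)]
  17. access G: MISS, evict D(c=2). Cache: [G(c=1) U(c=3) Z(c=5) T(c=5)]
  18. access G: HIT, count now 2. Cache: [G(c=2) U(c=3) Z(c=5) T(c=5)]
  19. access Z: HIT, count now 6. Cache: [G(c=2) U(c=3) T(c=5) Z(c=6)]
  20. access Z: HIT, count now 7. Cache: [G(c=2) U(c=3) T(c=5) Z(c=7)]
  21. access D: MISS, evict G(c=2). Cache: [D(c=1) U(c=3) T(c=5) Z(c=7)]
Total: 14 hits, 7 misses, 3 evictions

Answer: D U T Z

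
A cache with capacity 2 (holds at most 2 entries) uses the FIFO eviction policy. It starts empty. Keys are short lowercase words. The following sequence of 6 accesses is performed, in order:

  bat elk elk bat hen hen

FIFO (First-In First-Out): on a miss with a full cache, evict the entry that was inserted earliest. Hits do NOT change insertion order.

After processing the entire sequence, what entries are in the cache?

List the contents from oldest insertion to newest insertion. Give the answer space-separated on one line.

Answer: elk hen

Derivation:
FIFO simulation (capacity=2):
  1. access bat: MISS. Cache (old->new): [bat]
  2. access elk: MISS. Cache (old->new): [bat elk]
  3. access elk: HIT. Cache (old->new): [bat elk]
  4. access bat: HIT. Cache (old->new): [bat elk]
  5. access hen: MISS, evict bat. Cache (old->new): [elk hen]
  6. access hen: HIT. Cache (old->new): [elk hen]
Total: 3 hits, 3 misses, 1 evictions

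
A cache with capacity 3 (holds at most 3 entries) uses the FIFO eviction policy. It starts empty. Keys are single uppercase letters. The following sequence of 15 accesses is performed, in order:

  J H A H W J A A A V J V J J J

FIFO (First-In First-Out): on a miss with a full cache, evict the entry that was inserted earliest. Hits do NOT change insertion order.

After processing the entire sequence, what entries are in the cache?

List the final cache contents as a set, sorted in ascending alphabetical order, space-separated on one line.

FIFO simulation (capacity=3):
  1. access J: MISS. Cache (old->new): [J]
  2. access H: MISS. Cache (old->new): [J H]
  3. access A: MISS. Cache (old->new): [J H A]
  4. access H: HIT. Cache (old->new): [J H A]
  5. access W: MISS, evict J. Cache (old->new): [H A W]
  6. access J: MISS, evict H. Cache (old->new): [A W J]
  7. access A: HIT. Cache (old->new): [A W J]
  8. access A: HIT. Cache (old->new): [A W J]
  9. access A: HIT. Cache (old->new): [A W J]
  10. access V: MISS, evict A. Cache (old->new): [W J V]
  11. access J: HIT. Cache (old->new): [W J V]
  12. access V: HIT. Cache (old->new): [W J V]
  13. access J: HIT. Cache (old->new): [W J V]
  14. access J: HIT. Cache (old->new): [W J V]
  15. access J: HIT. Cache (old->new): [W J V]
Total: 9 hits, 6 misses, 3 evictions

Answer: J V W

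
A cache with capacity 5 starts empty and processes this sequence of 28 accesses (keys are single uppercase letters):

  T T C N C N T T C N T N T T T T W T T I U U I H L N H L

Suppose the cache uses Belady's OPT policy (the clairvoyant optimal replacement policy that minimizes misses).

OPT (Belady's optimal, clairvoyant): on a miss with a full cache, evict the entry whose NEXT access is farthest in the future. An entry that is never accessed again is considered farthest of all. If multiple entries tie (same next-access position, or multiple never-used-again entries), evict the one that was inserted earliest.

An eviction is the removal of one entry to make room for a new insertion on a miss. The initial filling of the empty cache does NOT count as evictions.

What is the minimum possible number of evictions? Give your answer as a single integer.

OPT (Belady) simulation (capacity=5):
  1. access T: MISS. Cache: [T]
  2. access T: HIT. Next use of T: step 7. Cache: [T]
  3. access C: MISS. Cache: [T C]
  4. access N: MISS. Cache: [T C N]
  5. access C: HIT. Next use of C: step 9. Cache: [T C N]
  6. access N: HIT. Next use of N: step 10. Cache: [T C N]
  7. access T: HIT. Next use of T: step 8. Cache: [T C N]
  8. access T: HIT. Next use of T: step 11. Cache: [T C N]
  9. access C: HIT. Next use of C: never. Cache: [T C N]
  10. access N: HIT. Next use of N: step 12. Cache: [T C N]
  11. access T: HIT. Next use of T: step 13. Cache: [T C N]
  12. access N: HIT. Next use of N: step 26. Cache: [T C N]
  13. access T: HIT. Next use of T: step 14. Cache: [T C N]
  14. access T: HIT. Next use of T: step 15. Cache: [T C N]
  15. access T: HIT. Next use of T: step 16. Cache: [T C N]
  16. access T: HIT. Next use of T: step 18. Cache: [T C N]
  17. access W: MISS. Cache: [T C N W]
  18. access T: HIT. Next use of T: step 19. Cache: [T C N W]
  19. access T: HIT. Next use of T: never. Cache: [T C N W]
  20. access I: MISS. Cache: [T C N W I]
  21. access U: MISS, evict T (next use: never). Cache: [C N W I U]
  22. access U: HIT. Next use of U: never. Cache: [C N W I U]
  23. access I: HIT. Next use of I: never. Cache: [C N W I U]
  24. access H: MISS, evict C (next use: never). Cache: [N W I U H]
  25. access L: MISS, evict W (next use: never). Cache: [N I U H L]
  26. access N: HIT. Next use of N: never. Cache: [N I U H L]
  27. access H: HIT. Next use of H: never. Cache: [N I U H L]
  28. access L: HIT. Next use of L: never. Cache: [N I U H L]
Total: 20 hits, 8 misses, 3 evictions

Answer: 3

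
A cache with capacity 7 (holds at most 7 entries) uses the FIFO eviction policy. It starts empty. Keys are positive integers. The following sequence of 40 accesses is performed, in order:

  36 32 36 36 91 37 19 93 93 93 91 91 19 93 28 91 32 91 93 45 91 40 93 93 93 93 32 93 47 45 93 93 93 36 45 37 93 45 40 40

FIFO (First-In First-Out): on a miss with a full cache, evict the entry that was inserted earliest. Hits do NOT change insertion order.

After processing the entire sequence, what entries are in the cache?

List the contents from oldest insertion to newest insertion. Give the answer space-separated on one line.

FIFO simulation (capacity=7):
  1. access 36: MISS. Cache (old->new): [36]
  2. access 32: MISS. Cache (old->new): [36 32]
  3. access 36: HIT. Cache (old->new): [36 32]
  4. access 36: HIT. Cache (old->new): [36 32]
  5. access 91: MISS. Cache (old->new): [36 32 91]
  6. access 37: MISS. Cache (old->new): [36 32 91 37]
  7. access 19: MISS. Cache (old->new): [36 32 91 37 19]
  8. access 93: MISS. Cache (old->new): [36 32 91 37 19 93]
  9. access 93: HIT. Cache (old->new): [36 32 91 37 19 93]
  10. access 93: HIT. Cache (old->new): [36 32 91 37 19 93]
  11. access 91: HIT. Cache (old->new): [36 32 91 37 19 93]
  12. access 91: HIT. Cache (old->new): [36 32 91 37 19 93]
  13. access 19: HIT. Cache (old->new): [36 32 91 37 19 93]
  14. access 93: HIT. Cache (old->new): [36 32 91 37 19 93]
  15. access 28: MISS. Cache (old->new): [36 32 91 37 19 93 28]
  16. access 91: HIT. Cache (old->new): [36 32 91 37 19 93 28]
  17. access 32: HIT. Cache (old->new): [36 32 91 37 19 93 28]
  18. access 91: HIT. Cache (old->new): [36 32 91 37 19 93 28]
  19. access 93: HIT. Cache (old->new): [36 32 91 37 19 93 28]
  20. access 45: MISS, evict 36. Cache (old->new): [32 91 37 19 93 28 45]
  21. access 91: HIT. Cache (old->new): [32 91 37 19 93 28 45]
  22. access 40: MISS, evict 32. Cache (old->new): [91 37 19 93 28 45 40]
  23. access 93: HIT. Cache (old->new): [91 37 19 93 28 45 40]
  24. access 93: HIT. Cache (old->new): [91 37 19 93 28 45 40]
  25. access 93: HIT. Cache (old->new): [91 37 19 93 28 45 40]
  26. access 93: HIT. Cache (old->new): [91 37 19 93 28 45 40]
  27. access 32: MISS, evict 91. Cache (old->new): [37 19 93 28 45 40 32]
  28. access 93: HIT. Cache (old->new): [37 19 93 28 45 40 32]
  29. access 47: MISS, evict 37. Cache (old->new): [19 93 28 45 40 32 47]
  30. access 45: HIT. Cache (old->new): [19 93 28 45 40 32 47]
  31. access 93: HIT. Cache (old->new): [19 93 28 45 40 32 47]
  32. access 93: HIT. Cache (old->new): [19 93 28 45 40 32 47]
  33. access 93: HIT. Cache (old->new): [19 93 28 45 40 32 47]
  34. access 36: MISS, evict 19. Cache (old->new): [93 28 45 40 32 47 36]
  35. access 45: HIT. Cache (old->new): [93 28 45 40 32 47 36]
  36. access 37: MISS, evict 93. Cache (old->new): [28 45 40 32 47 36 37]
  37. access 93: MISS, evict 28. Cache (old->new): [45 40 32 47 36 37 93]
  38. access 45: HIT. Cache (old->new): [45 40 32 47 36 37 93]
  39. access 40: HIT. Cache (old->new): [45 40 32 47 36 37 93]
  40. access 40: HIT. Cache (old->new): [45 40 32 47 36 37 93]
Total: 26 hits, 14 misses, 7 evictions

Answer: 45 40 32 47 36 37 93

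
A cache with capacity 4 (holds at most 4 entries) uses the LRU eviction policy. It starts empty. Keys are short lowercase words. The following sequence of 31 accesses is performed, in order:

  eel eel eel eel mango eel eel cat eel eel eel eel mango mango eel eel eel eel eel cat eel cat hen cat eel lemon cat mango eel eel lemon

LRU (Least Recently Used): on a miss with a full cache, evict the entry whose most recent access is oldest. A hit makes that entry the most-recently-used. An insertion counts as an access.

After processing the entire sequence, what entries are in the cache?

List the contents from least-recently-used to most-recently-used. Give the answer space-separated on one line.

LRU simulation (capacity=4):
  1. access eel: MISS. Cache (LRU->MRU): [eel]
  2. access eel: HIT. Cache (LRU->MRU): [eel]
  3. access eel: HIT. Cache (LRU->MRU): [eel]
  4. access eel: HIT. Cache (LRU->MRU): [eel]
  5. access mango: MISS. Cache (LRU->MRU): [eel mango]
  6. access eel: HIT. Cache (LRU->MRU): [mango eel]
  7. access eel: HIT. Cache (LRU->MRU): [mango eel]
  8. access cat: MISS. Cache (LRU->MRU): [mango eel cat]
  9. access eel: HIT. Cache (LRU->MRU): [mango cat eel]
  10. access eel: HIT. Cache (LRU->MRU): [mango cat eel]
  11. access eel: HIT. Cache (LRU->MRU): [mango cat eel]
  12. access eel: HIT. Cache (LRU->MRU): [mango cat eel]
  13. access mango: HIT. Cache (LRU->MRU): [cat eel mango]
  14. access mango: HIT. Cache (LRU->MRU): [cat eel mango]
  15. access eel: HIT. Cache (LRU->MRU): [cat mango eel]
  16. access eel: HIT. Cache (LRU->MRU): [cat mango eel]
  17. access eel: HIT. Cache (LRU->MRU): [cat mango eel]
  18. access eel: HIT. Cache (LRU->MRU): [cat mango eel]
  19. access eel: HIT. Cache (LRU->MRU): [cat mango eel]
  20. access cat: HIT. Cache (LRU->MRU): [mango eel cat]
  21. access eel: HIT. Cache (LRU->MRU): [mango cat eel]
  22. access cat: HIT. Cache (LRU->MRU): [mango eel cat]
  23. access hen: MISS. Cache (LRU->MRU): [mango eel cat hen]
  24. access cat: HIT. Cache (LRU->MRU): [mango eel hen cat]
  25. access eel: HIT. Cache (LRU->MRU): [mango hen cat eel]
  26. access lemon: MISS, evict mango. Cache (LRU->MRU): [hen cat eel lemon]
  27. access cat: HIT. Cache (LRU->MRU): [hen eel lemon cat]
  28. access mango: MISS, evict hen. Cache (LRU->MRU): [eel lemon cat mango]
  29. access eel: HIT. Cache (LRU->MRU): [lemon cat mango eel]
  30. access eel: HIT. Cache (LRU->MRU): [lemon cat mango eel]
  31. access lemon: HIT. Cache (LRU->MRU): [cat mango eel lemon]
Total: 25 hits, 6 misses, 2 evictions

Answer: cat mango eel lemon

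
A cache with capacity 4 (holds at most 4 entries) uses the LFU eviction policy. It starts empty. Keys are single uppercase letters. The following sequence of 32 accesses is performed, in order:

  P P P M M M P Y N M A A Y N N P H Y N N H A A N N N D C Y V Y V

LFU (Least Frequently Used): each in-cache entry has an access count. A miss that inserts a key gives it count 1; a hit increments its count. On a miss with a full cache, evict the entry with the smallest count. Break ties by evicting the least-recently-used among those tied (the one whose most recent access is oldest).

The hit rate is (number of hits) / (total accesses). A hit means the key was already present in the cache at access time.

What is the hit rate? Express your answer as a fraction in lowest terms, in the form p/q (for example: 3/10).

Answer: 15/32

Derivation:
LFU simulation (capacity=4):
  1. access P: MISS. Cache: [P(c=1)]
  2. access P: HIT, count now 2. Cache: [P(c=2)]
  3. access P: HIT, count now 3. Cache: [P(c=3)]
  4. access M: MISS. Cache: [M(c=1) P(c=3)]
  5. access M: HIT, count now 2. Cache: [M(c=2) P(c=3)]
  6. access M: HIT, count now 3. Cache: [P(c=3) M(c=3)]
  7. access P: HIT, count now 4. Cache: [M(c=3) P(c=4)]
  8. access Y: MISS. Cache: [Y(c=1) M(c=3) P(c=4)]
  9. access N: MISS. Cache: [Y(c=1) N(c=1) M(c=3) P(c=4)]
  10. access M: HIT, count now 4. Cache: [Y(c=1) N(c=1) P(c=4) M(c=4)]
  11. access A: MISS, evict Y(c=1). Cache: [N(c=1) A(c=1) P(c=4) M(c=4)]
  12. access A: HIT, count now 2. Cache: [N(c=1) A(c=2) P(c=4) M(c=4)]
  13. access Y: MISS, evict N(c=1). Cache: [Y(c=1) A(c=2) P(c=4) M(c=4)]
  14. access N: MISS, evict Y(c=1). Cache: [N(c=1) A(c=2) P(c=4) M(c=4)]
  15. access N: HIT, count now 2. Cache: [A(c=2) N(c=2) P(c=4) M(c=4)]
  16. access P: HIT, count now 5. Cache: [A(c=2) N(c=2) M(c=4) P(c=5)]
  17. access H: MISS, evict A(c=2). Cache: [H(c=1) N(c=2) M(c=4) P(c=5)]
  18. access Y: MISS, evict H(c=1). Cache: [Y(c=1) N(c=2) M(c=4) P(c=5)]
  19. access N: HIT, count now 3. Cache: [Y(c=1) N(c=3) M(c=4) P(c=5)]
  20. access N: HIT, count now 4. Cache: [Y(c=1) M(c=4) N(c=4) P(c=5)]
  21. access H: MISS, evict Y(c=1). Cache: [H(c=1) M(c=4) N(c=4) P(c=5)]
  22. access A: MISS, evict H(c=1). Cache: [A(c=1) M(c=4) N(c=4) P(c=5)]
  23. access A: HIT, count now 2. Cache: [A(c=2) M(c=4) N(c=4) P(c=5)]
  24. access N: HIT, count now 5. Cache: [A(c=2) M(c=4) P(c=5) N(c=5)]
  25. access N: HIT, count now 6. Cache: [A(c=2) M(c=4) P(c=5) N(c=6)]
  26. access N: HIT, count now 7. Cache: [A(c=2) M(c=4) P(c=5) N(c=7)]
  27. access D: MISS, evict A(c=2). Cache: [D(c=1) M(c=4) P(c=5) N(c=7)]
  28. access C: MISS, evict D(c=1). Cache: [C(c=1) M(c=4) P(c=5) N(c=7)]
  29. access Y: MISS, evict C(c=1). Cache: [Y(c=1) M(c=4) P(c=5) N(c=7)]
  30. access V: MISS, evict Y(c=1). Cache: [V(c=1) M(c=4) P(c=5) N(c=7)]
  31. access Y: MISS, evict V(c=1). Cache: [Y(c=1) M(c=4) P(c=5) N(c=7)]
  32. access V: MISS, evict Y(c=1). Cache: [V(c=1) M(c=4) P(c=5) N(c=7)]
Total: 15 hits, 17 misses, 13 evictions

Hit rate = 15/32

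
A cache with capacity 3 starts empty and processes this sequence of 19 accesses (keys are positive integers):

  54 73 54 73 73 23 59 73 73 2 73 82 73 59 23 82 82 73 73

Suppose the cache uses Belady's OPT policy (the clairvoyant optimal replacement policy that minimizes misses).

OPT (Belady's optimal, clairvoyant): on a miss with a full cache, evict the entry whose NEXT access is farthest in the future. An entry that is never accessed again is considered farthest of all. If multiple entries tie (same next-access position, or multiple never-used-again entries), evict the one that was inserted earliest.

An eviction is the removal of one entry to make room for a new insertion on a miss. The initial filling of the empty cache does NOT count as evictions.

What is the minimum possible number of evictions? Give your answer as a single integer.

OPT (Belady) simulation (capacity=3):
  1. access 54: MISS. Cache: [54]
  2. access 73: MISS. Cache: [54 73]
  3. access 54: HIT. Next use of 54: never. Cache: [54 73]
  4. access 73: HIT. Next use of 73: step 5. Cache: [54 73]
  5. access 73: HIT. Next use of 73: step 8. Cache: [54 73]
  6. access 23: MISS. Cache: [54 73 23]
  7. access 59: MISS, evict 54 (next use: never). Cache: [73 23 59]
  8. access 73: HIT. Next use of 73: step 9. Cache: [73 23 59]
  9. access 73: HIT. Next use of 73: step 11. Cache: [73 23 59]
  10. access 2: MISS, evict 23 (next use: step 15). Cache: [73 59 2]
  11. access 73: HIT. Next use of 73: step 13. Cache: [73 59 2]
  12. access 82: MISS, evict 2 (next use: never). Cache: [73 59 82]
  13. access 73: HIT. Next use of 73: step 18. Cache: [73 59 82]
  14. access 59: HIT. Next use of 59: never. Cache: [73 59 82]
  15. access 23: MISS, evict 59 (next use: never). Cache: [73 82 23]
  16. access 82: HIT. Next use of 82: step 17. Cache: [73 82 23]
  17. access 82: HIT. Next use of 82: never. Cache: [73 82 23]
  18. access 73: HIT. Next use of 73: step 19. Cache: [73 82 23]
  19. access 73: HIT. Next use of 73: never. Cache: [73 82 23]
Total: 12 hits, 7 misses, 4 evictions

Answer: 4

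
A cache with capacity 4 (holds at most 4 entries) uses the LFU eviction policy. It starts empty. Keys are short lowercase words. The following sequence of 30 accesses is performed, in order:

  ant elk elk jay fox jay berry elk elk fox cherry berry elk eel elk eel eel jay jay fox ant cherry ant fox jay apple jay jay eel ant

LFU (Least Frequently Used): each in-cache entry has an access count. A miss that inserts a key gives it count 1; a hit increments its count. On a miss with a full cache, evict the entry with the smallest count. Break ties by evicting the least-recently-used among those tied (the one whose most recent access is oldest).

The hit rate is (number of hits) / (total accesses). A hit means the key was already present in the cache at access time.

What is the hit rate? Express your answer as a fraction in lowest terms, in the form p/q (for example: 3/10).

LFU simulation (capacity=4):
  1. access ant: MISS. Cache: [ant(c=1)]
  2. access elk: MISS. Cache: [ant(c=1) elk(c=1)]
  3. access elk: HIT, count now 2. Cache: [ant(c=1) elk(c=2)]
  4. access jay: MISS. Cache: [ant(c=1) jay(c=1) elk(c=2)]
  5. access fox: MISS. Cache: [ant(c=1) jay(c=1) fox(c=1) elk(c=2)]
  6. access jay: HIT, count now 2. Cache: [ant(c=1) fox(c=1) elk(c=2) jay(c=2)]
  7. access berry: MISS, evict ant(c=1). Cache: [fox(c=1) berry(c=1) elk(c=2) jay(c=2)]
  8. access elk: HIT, count now 3. Cache: [fox(c=1) berry(c=1) jay(c=2) elk(c=3)]
  9. access elk: HIT, count now 4. Cache: [fox(c=1) berry(c=1) jay(c=2) elk(c=4)]
  10. access fox: HIT, count now 2. Cache: [berry(c=1) jay(c=2) fox(c=2) elk(c=4)]
  11. access cherry: MISS, evict berry(c=1). Cache: [cherry(c=1) jay(c=2) fox(c=2) elk(c=4)]
  12. access berry: MISS, evict cherry(c=1). Cache: [berry(c=1) jay(c=2) fox(c=2) elk(c=4)]
  13. access elk: HIT, count now 5. Cache: [berry(c=1) jay(c=2) fox(c=2) elk(c=5)]
  14. access eel: MISS, evict berry(c=1). Cache: [eel(c=1) jay(c=2) fox(c=2) elk(c=5)]
  15. access elk: HIT, count now 6. Cache: [eel(c=1) jay(c=2) fox(c=2) elk(c=6)]
  16. access eel: HIT, count now 2. Cache: [jay(c=2) fox(c=2) eel(c=2) elk(c=6)]
  17. access eel: HIT, count now 3. Cache: [jay(c=2) fox(c=2) eel(c=3) elk(c=6)]
  18. access jay: HIT, count now 3. Cache: [fox(c=2) eel(c=3) jay(c=3) elk(c=6)]
  19. access jay: HIT, count now 4. Cache: [fox(c=2) eel(c=3) jay(c=4) elk(c=6)]
  20. access fox: HIT, count now 3. Cache: [eel(c=3) fox(c=3) jay(c=4) elk(c=6)]
  21. access ant: MISS, evict eel(c=3). Cache: [ant(c=1) fox(c=3) jay(c=4) elk(c=6)]
  22. access cherry: MISS, evict ant(c=1). Cache: [cherry(c=1) fox(c=3) jay(c=4) elk(c=6)]
  23. access ant: MISS, evict cherry(c=1). Cache: [ant(c=1) fox(c=3) jay(c=4) elk(c=6)]
  24. access fox: HIT, count now 4. Cache: [ant(c=1) jay(c=4) fox(c=4) elk(c=6)]
  25. access jay: HIT, count now 5. Cache: [ant(c=1) fox(c=4) jay(c=5) elk(c=6)]
  26. access apple: MISS, evict ant(c=1). Cache: [apple(c=1) fox(c=4) jay(c=5) elk(c=6)]
  27. access jay: HIT, count now 6. Cache: [apple(c=1) fox(c=4) elk(c=6) jay(c=6)]
  28. access jay: HIT, count now 7. Cache: [apple(c=1) fox(c=4) elk(c=6) jay(c=7)]
  29. access eel: MISS, evict apple(c=1). Cache: [eel(c=1) fox(c=4) elk(c=6) jay(c=7)]
  30. access ant: MISS, evict eel(c=1). Cache: [ant(c=1) fox(c=4) elk(c=6) jay(c=7)]
Total: 16 hits, 14 misses, 10 evictions

Hit rate = 16/30 = 8/15

Answer: 8/15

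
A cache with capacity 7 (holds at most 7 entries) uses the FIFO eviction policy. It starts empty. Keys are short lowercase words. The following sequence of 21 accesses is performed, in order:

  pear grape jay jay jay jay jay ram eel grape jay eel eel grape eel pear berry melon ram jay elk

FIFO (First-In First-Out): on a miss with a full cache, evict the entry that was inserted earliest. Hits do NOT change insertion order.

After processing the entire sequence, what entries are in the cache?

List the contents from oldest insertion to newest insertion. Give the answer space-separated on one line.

FIFO simulation (capacity=7):
  1. access pear: MISS. Cache (old->new): [pear]
  2. access grape: MISS. Cache (old->new): [pear grape]
  3. access jay: MISS. Cache (old->new): [pear grape jay]
  4. access jay: HIT. Cache (old->new): [pear grape jay]
  5. access jay: HIT. Cache (old->new): [pear grape jay]
  6. access jay: HIT. Cache (old->new): [pear grape jay]
  7. access jay: HIT. Cache (old->new): [pear grape jay]
  8. access ram: MISS. Cache (old->new): [pear grape jay ram]
  9. access eel: MISS. Cache (old->new): [pear grape jay ram eel]
  10. access grape: HIT. Cache (old->new): [pear grape jay ram eel]
  11. access jay: HIT. Cache (old->new): [pear grape jay ram eel]
  12. access eel: HIT. Cache (old->new): [pear grape jay ram eel]
  13. access eel: HIT. Cache (old->new): [pear grape jay ram eel]
  14. access grape: HIT. Cache (old->new): [pear grape jay ram eel]
  15. access eel: HIT. Cache (old->new): [pear grape jay ram eel]
  16. access pear: HIT. Cache (old->new): [pear grape jay ram eel]
  17. access berry: MISS. Cache (old->new): [pear grape jay ram eel berry]
  18. access melon: MISS. Cache (old->new): [pear grape jay ram eel berry melon]
  19. access ram: HIT. Cache (old->new): [pear grape jay ram eel berry melon]
  20. access jay: HIT. Cache (old->new): [pear grape jay ram eel berry melon]
  21. access elk: MISS, evict pear. Cache (old->new): [grape jay ram eel berry melon elk]
Total: 13 hits, 8 misses, 1 evictions

Answer: grape jay ram eel berry melon elk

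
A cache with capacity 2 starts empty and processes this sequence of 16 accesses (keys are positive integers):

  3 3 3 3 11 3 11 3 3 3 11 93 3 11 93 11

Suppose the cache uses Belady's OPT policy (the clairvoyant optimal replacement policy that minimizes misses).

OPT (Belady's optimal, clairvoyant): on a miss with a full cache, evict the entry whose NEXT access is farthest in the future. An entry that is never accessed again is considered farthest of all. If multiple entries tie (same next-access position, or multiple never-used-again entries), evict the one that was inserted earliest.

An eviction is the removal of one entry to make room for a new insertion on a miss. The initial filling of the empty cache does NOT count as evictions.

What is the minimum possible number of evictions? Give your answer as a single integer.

Answer: 2

Derivation:
OPT (Belady) simulation (capacity=2):
  1. access 3: MISS. Cache: [3]
  2. access 3: HIT. Next use of 3: step 3. Cache: [3]
  3. access 3: HIT. Next use of 3: step 4. Cache: [3]
  4. access 3: HIT. Next use of 3: step 6. Cache: [3]
  5. access 11: MISS. Cache: [3 11]
  6. access 3: HIT. Next use of 3: step 8. Cache: [3 11]
  7. access 11: HIT. Next use of 11: step 11. Cache: [3 11]
  8. access 3: HIT. Next use of 3: step 9. Cache: [3 11]
  9. access 3: HIT. Next use of 3: step 10. Cache: [3 11]
  10. access 3: HIT. Next use of 3: step 13. Cache: [3 11]
  11. access 11: HIT. Next use of 11: step 14. Cache: [3 11]
  12. access 93: MISS, evict 11 (next use: step 14). Cache: [3 93]
  13. access 3: HIT. Next use of 3: never. Cache: [3 93]
  14. access 11: MISS, evict 3 (next use: never). Cache: [93 11]
  15. access 93: HIT. Next use of 93: never. Cache: [93 11]
  16. access 11: HIT. Next use of 11: never. Cache: [93 11]
Total: 12 hits, 4 misses, 2 evictions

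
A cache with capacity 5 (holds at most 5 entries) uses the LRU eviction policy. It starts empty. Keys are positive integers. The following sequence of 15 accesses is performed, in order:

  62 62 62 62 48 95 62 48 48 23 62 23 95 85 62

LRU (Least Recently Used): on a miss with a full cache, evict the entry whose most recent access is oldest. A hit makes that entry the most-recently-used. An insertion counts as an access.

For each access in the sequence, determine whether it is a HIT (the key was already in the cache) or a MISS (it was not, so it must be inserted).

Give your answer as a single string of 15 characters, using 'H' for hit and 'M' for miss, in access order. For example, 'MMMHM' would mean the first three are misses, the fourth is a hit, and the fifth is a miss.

LRU simulation (capacity=5):
  1. access 62: MISS. Cache (LRU->MRU): [62]
  2. access 62: HIT. Cache (LRU->MRU): [62]
  3. access 62: HIT. Cache (LRU->MRU): [62]
  4. access 62: HIT. Cache (LRU->MRU): [62]
  5. access 48: MISS. Cache (LRU->MRU): [62 48]
  6. access 95: MISS. Cache (LRU->MRU): [62 48 95]
  7. access 62: HIT. Cache (LRU->MRU): [48 95 62]
  8. access 48: HIT. Cache (LRU->MRU): [95 62 48]
  9. access 48: HIT. Cache (LRU->MRU): [95 62 48]
  10. access 23: MISS. Cache (LRU->MRU): [95 62 48 23]
  11. access 62: HIT. Cache (LRU->MRU): [95 48 23 62]
  12. access 23: HIT. Cache (LRU->MRU): [95 48 62 23]
  13. access 95: HIT. Cache (LRU->MRU): [48 62 23 95]
  14. access 85: MISS. Cache (LRU->MRU): [48 62 23 95 85]
  15. access 62: HIT. Cache (LRU->MRU): [48 23 95 85 62]
Total: 10 hits, 5 misses, 0 evictions

Answer: MHHHMMHHHMHHHMH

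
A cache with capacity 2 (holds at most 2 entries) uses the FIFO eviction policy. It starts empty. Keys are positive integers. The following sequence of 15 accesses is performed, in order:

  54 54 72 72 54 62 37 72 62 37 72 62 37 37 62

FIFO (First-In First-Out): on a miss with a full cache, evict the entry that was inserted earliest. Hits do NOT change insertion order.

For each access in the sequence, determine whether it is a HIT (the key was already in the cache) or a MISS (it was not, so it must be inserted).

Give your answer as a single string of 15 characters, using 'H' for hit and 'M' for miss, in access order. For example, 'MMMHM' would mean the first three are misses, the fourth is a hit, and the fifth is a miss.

FIFO simulation (capacity=2):
  1. access 54: MISS. Cache (old->new): [54]
  2. access 54: HIT. Cache (old->new): [54]
  3. access 72: MISS. Cache (old->new): [54 72]
  4. access 72: HIT. Cache (old->new): [54 72]
  5. access 54: HIT. Cache (old->new): [54 72]
  6. access 62: MISS, evict 54. Cache (old->new): [72 62]
  7. access 37: MISS, evict 72. Cache (old->new): [62 37]
  8. access 72: MISS, evict 62. Cache (old->new): [37 72]
  9. access 62: MISS, evict 37. Cache (old->new): [72 62]
  10. access 37: MISS, evict 72. Cache (old->new): [62 37]
  11. access 72: MISS, evict 62. Cache (old->new): [37 72]
  12. access 62: MISS, evict 37. Cache (old->new): [72 62]
  13. access 37: MISS, evict 72. Cache (old->new): [62 37]
  14. access 37: HIT. Cache (old->new): [62 37]
  15. access 62: HIT. Cache (old->new): [62 37]
Total: 5 hits, 10 misses, 8 evictions

Answer: MHMHHMMMMMMMMHH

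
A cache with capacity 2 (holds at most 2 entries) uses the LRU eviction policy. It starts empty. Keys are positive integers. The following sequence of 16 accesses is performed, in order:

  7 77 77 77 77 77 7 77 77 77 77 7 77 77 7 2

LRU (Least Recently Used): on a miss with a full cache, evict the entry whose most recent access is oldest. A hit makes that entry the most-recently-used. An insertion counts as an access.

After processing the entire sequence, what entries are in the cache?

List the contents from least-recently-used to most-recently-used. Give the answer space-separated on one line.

LRU simulation (capacity=2):
  1. access 7: MISS. Cache (LRU->MRU): [7]
  2. access 77: MISS. Cache (LRU->MRU): [7 77]
  3. access 77: HIT. Cache (LRU->MRU): [7 77]
  4. access 77: HIT. Cache (LRU->MRU): [7 77]
  5. access 77: HIT. Cache (LRU->MRU): [7 77]
  6. access 77: HIT. Cache (LRU->MRU): [7 77]
  7. access 7: HIT. Cache (LRU->MRU): [77 7]
  8. access 77: HIT. Cache (LRU->MRU): [7 77]
  9. access 77: HIT. Cache (LRU->MRU): [7 77]
  10. access 77: HIT. Cache (LRU->MRU): [7 77]
  11. access 77: HIT. Cache (LRU->MRU): [7 77]
  12. access 7: HIT. Cache (LRU->MRU): [77 7]
  13. access 77: HIT. Cache (LRU->MRU): [7 77]
  14. access 77: HIT. Cache (LRU->MRU): [7 77]
  15. access 7: HIT. Cache (LRU->MRU): [77 7]
  16. access 2: MISS, evict 77. Cache (LRU->MRU): [7 2]
Total: 13 hits, 3 misses, 1 evictions

Answer: 7 2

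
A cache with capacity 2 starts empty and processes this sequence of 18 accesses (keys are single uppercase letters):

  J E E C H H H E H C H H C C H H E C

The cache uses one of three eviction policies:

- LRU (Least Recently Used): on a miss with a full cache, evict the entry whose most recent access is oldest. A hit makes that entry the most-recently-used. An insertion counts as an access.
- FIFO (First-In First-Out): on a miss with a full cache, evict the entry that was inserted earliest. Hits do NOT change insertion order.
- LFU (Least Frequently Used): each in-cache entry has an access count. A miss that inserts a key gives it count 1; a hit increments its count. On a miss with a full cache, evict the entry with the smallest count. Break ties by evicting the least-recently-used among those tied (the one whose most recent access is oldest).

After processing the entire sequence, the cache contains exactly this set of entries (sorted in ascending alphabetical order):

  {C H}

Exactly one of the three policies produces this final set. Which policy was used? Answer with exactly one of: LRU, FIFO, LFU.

Simulating under each policy and comparing final sets:
  LRU: final set = {C E} -> differs
  FIFO: final set = {C E} -> differs
  LFU: final set = {C H} -> MATCHES target
Only LFU produces the target set.

Answer: LFU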